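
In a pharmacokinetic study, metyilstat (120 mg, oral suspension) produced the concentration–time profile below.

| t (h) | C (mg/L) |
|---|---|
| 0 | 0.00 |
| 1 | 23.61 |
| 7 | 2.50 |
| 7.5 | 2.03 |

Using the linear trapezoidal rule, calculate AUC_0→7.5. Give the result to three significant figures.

AUC = 91.3 mg/L·h

Trapezoidal AUC_0→7.5:
  [0→1]: (0.00+23.61)/2 × 1 = 11.805
  [1→7]: (23.61+2.50)/2 × 6 = 78.33
  [7→7.5]: (2.50+2.03)/2 × 0.5 = 1.1325
  Sum = 91.2675 mg/L·h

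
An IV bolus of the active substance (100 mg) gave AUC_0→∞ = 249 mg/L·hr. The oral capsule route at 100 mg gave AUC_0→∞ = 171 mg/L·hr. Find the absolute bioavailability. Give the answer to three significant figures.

F = 0.687

F = (AUC_ev / D_ev) / (AUC_iv / D_iv)
  = (171/100) / (249/100)
  = 1.71 / 2.49 = 0.6867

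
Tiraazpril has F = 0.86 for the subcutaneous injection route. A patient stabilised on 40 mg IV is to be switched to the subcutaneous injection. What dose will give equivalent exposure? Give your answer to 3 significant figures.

D_subcutaneous = 46.5 mg

For equal systemic exposure: F × D_ev = D_iv
D_ev = D_iv / F = 40 / 0.86 = 46.5116 mg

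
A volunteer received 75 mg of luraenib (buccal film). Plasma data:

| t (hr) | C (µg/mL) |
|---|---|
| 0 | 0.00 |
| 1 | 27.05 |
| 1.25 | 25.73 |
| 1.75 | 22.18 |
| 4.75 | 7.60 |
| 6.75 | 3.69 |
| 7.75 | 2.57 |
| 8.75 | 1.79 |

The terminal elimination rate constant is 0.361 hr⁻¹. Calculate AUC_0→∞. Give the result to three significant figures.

Trapezoidal AUC_0→8.75:
  [0→1]: (0.00+27.05)/2 × 1 = 13.525
  [1→1.25]: (27.05+25.73)/2 × 0.25 = 6.5975
  [1.25→1.75]: (25.73+22.18)/2 × 0.5 = 11.9775
  [1.75→4.75]: (22.18+7.60)/2 × 3 = 44.67
  [4.75→6.75]: (7.60+3.69)/2 × 2 = 11.29
  [6.75→7.75]: (3.69+2.57)/2 × 1 = 3.13
  [7.75→8.75]: (2.57+1.79)/2 × 1 = 2.18
  Sum = 93.37 µg/mL·hr
Extrapolated tail: C_last / k_e = 1.79 / 0.361 = 4.958
AUC_0→∞ = 93.37 + 4.958 = 98.328 µg/mL·hr

AUC = 98.3 µg/mL·hr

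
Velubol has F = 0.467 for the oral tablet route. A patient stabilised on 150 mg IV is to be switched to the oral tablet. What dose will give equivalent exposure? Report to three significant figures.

For equal systemic exposure: F × D_ev = D_iv
D_ev = D_iv / F = 150 / 0.467 = 321.199 mg

D_oral = 321 mg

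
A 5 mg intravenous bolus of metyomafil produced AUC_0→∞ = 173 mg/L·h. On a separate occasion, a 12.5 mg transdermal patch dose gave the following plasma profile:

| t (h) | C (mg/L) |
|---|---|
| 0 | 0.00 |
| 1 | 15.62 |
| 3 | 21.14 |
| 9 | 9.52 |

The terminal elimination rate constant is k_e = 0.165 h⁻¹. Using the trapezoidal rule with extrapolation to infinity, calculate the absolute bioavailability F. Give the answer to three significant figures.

F = 0.449

Trapezoidal AUC_0→9 (transdermal patch):
  [0→1]: (0.00+15.62)/2 × 1 = 7.81
  [1→3]: (15.62+21.14)/2 × 2 = 36.76
  [3→9]: (21.14+9.52)/2 × 6 = 91.98
  Sum = 136.55 mg/L·h
Tail: C_last/k_e = 9.52/0.165 = 57.697
AUC_0→∞ (transdermal patch) = 136.55 + 57.697 = 194.247 mg/L·h
F = (AUC_ev/D_ev)/(AUC_iv/D_iv) = (194.247/12.5)/(173/5) = 15.53976/34.6 = 0.4491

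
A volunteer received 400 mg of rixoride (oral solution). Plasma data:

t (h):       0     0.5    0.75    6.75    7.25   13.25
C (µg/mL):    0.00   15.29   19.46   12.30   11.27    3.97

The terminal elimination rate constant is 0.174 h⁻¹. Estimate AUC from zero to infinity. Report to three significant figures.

Trapezoidal AUC_0→13.25:
  [0→0.5]: (0.00+15.29)/2 × 0.5 = 3.8225
  [0.5→0.75]: (15.29+19.46)/2 × 0.25 = 4.34375
  [0.75→6.75]: (19.46+12.30)/2 × 6 = 95.28
  [6.75→7.25]: (12.30+11.27)/2 × 0.5 = 5.8925
  [7.25→13.25]: (11.27+3.97)/2 × 6 = 45.72
  Sum = 155.05875 µg/mL·h
Extrapolated tail: C_last / k_e = 3.97 / 0.174 = 22.816
AUC_0→∞ = 155.05875 + 22.816 = 177.87475 µg/mL·h

AUC = 178 µg/mL·h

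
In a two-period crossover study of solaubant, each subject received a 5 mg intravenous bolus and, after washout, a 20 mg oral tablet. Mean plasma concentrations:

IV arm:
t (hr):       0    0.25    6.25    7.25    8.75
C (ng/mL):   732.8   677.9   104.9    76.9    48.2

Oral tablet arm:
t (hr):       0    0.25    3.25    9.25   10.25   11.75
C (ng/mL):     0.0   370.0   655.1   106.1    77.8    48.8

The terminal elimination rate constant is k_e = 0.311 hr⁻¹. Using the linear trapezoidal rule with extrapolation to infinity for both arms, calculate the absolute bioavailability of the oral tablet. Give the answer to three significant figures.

F = 0.368

Trapezoidal AUC_0→8.75 (IV):
  [0→0.25]: (732.8+677.9)/2 × 0.25 = 176.3375
  [0.25→6.25]: (677.9+104.9)/2 × 6 = 2348.4
  [6.25→7.25]: (104.9+76.9)/2 × 1 = 90.9
  [7.25→8.75]: (76.9+48.2)/2 × 1.5 = 93.825
  Sum = 2709.4625 ng/mL·hr
IV tail: 48.2/0.311 = 154.984; AUC_iv,0→∞ = 2709.4625 + 154.984 = 2864.4465 ng/mL·hr
Trapezoidal AUC_0→11.75 (oral tablet):
  [0→0.25]: (0.0+370.0)/2 × 0.25 = 46.25
  [0.25→3.25]: (370.0+655.1)/2 × 3 = 1537.65
  [3.25→9.25]: (655.1+106.1)/2 × 6 = 2283.6
  [9.25→10.25]: (106.1+77.8)/2 × 1 = 91.95
  [10.25→11.75]: (77.8+48.8)/2 × 1.5 = 94.95
  Sum = 4054.4 ng/mL·hr
oral tablet tail: 48.8/0.311 = 156.913; AUC_ev,0→∞ = 4054.4 + 156.913 = 4211.313 ng/mL·hr
F = (AUC_ev/D_ev)/(AUC_iv/D_iv) = (4211.313/20)/(2864.4465/5) = 210.56565/572.8893 = 0.3676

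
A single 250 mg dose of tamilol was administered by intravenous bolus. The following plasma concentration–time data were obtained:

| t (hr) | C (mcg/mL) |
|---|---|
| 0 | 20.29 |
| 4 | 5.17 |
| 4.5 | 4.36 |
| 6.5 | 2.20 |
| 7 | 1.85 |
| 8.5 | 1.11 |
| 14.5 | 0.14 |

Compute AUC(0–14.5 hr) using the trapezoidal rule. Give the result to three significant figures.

AUC = 66.8 mcg/mL·hr

Trapezoidal AUC_0→14.5:
  [0→4]: (20.29+5.17)/2 × 4 = 50.92
  [4→4.5]: (5.17+4.36)/2 × 0.5 = 2.3825
  [4.5→6.5]: (4.36+2.20)/2 × 2 = 6.56
  [6.5→7]: (2.20+1.85)/2 × 0.5 = 1.0125
  [7→8.5]: (1.85+1.11)/2 × 1.5 = 2.22
  [8.5→14.5]: (1.11+0.14)/2 × 6 = 3.75
  Sum = 66.845 mcg/mL·hr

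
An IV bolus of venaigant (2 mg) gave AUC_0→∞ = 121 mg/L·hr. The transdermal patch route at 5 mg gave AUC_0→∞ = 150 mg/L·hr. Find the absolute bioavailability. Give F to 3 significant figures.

F = 0.496

F = (AUC_ev / D_ev) / (AUC_iv / D_iv)
  = (150/5) / (121/2)
  = 30 / 60.5 = 0.4959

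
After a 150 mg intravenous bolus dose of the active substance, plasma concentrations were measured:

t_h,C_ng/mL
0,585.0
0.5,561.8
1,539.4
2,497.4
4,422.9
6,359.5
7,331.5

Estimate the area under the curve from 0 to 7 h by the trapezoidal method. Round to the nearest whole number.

Trapezoidal AUC_0→7:
  [0→0.5]: (585.0+561.8)/2 × 0.5 = 286.7
  [0.5→1]: (561.8+539.4)/2 × 0.5 = 275.3
  [1→2]: (539.4+497.4)/2 × 1 = 518.4
  [2→4]: (497.4+422.9)/2 × 2 = 920.3
  [4→6]: (422.9+359.5)/2 × 2 = 782.4
  [6→7]: (359.5+331.5)/2 × 1 = 345.5
  Sum = 3128.6 ng/mL·h

AUC = 3129 ng/mL·h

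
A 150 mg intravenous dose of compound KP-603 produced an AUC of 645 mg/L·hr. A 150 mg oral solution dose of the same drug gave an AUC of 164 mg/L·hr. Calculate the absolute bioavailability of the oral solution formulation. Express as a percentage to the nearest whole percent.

F = 25%

F = (AUC_ev / D_ev) / (AUC_iv / D_iv)
  = (164/150) / (645/150)
  = 1.09333 / 4.3 = 0.2543
  = 25.43%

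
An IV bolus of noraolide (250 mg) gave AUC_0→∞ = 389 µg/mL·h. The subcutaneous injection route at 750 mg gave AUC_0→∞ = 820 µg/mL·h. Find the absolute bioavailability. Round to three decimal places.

F = (AUC_ev / D_ev) / (AUC_iv / D_iv)
  = (820/750) / (389/250)
  = 1.09333 / 1.556 = 0.7027

F = 0.703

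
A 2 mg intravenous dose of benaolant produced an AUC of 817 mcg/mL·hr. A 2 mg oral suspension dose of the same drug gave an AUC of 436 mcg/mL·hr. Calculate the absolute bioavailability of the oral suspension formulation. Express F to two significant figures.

F = (AUC_ev / D_ev) / (AUC_iv / D_iv)
  = (436/2) / (817/2)
  = 218 / 408.5 = 0.5337

F = 0.53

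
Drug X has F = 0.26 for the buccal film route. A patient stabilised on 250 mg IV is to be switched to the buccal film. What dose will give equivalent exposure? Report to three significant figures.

For equal systemic exposure: F × D_ev = D_iv
D_ev = D_iv / F = 250 / 0.26 = 961.538 mg

D_buccal = 962 mg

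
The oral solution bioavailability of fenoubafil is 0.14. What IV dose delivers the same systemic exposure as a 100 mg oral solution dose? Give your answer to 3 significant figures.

D_iv = 14.0 mg

Systemic exposure from an extravascular dose = F × D_ev, so the equivalent IV dose is F × D_ev.
D_iv = F × D_ev = 0.14 × 100 = 14 mg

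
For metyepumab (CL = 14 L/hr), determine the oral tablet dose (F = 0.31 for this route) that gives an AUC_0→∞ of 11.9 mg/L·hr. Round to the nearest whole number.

Dose = 537 mg

Dose = CL × AUC_0→∞ / F
     = 14 × 11.9 / 0.31 = 537.419 mg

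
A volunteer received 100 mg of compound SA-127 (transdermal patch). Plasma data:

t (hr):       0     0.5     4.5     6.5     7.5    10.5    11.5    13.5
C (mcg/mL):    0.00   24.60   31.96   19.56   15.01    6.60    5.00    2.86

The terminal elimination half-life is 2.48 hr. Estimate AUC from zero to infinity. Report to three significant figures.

Trapezoidal AUC_0→13.5:
  [0→0.5]: (0.00+24.60)/2 × 0.5 = 6.15
  [0.5→4.5]: (24.60+31.96)/2 × 4 = 113.12
  [4.5→6.5]: (31.96+19.56)/2 × 2 = 51.52
  [6.5→7.5]: (19.56+15.01)/2 × 1 = 17.285
  [7.5→10.5]: (15.01+6.60)/2 × 3 = 32.415
  [10.5→11.5]: (6.60+5.00)/2 × 1 = 5.8
  [11.5→13.5]: (5.00+2.86)/2 × 2 = 7.86
  Sum = 234.15 mcg/mL·hr
k_e = ln2 / t½ = 0.693147 / 2.48 = 0.2795 hr^-1
Extrapolated tail: C_last / k_e = 2.86 / 0.2795 = 10.233
AUC_0→∞ = 234.15 + 10.233 = 244.383 mcg/mL·hr

AUC = 244 mcg/mL·hr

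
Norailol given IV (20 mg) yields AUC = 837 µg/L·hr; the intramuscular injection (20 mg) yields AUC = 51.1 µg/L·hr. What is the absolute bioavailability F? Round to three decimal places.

F = 0.061

F = (AUC_ev / D_ev) / (AUC_iv / D_iv)
  = (51.1/20) / (837/20)
  = 2.555 / 41.85 = 0.0611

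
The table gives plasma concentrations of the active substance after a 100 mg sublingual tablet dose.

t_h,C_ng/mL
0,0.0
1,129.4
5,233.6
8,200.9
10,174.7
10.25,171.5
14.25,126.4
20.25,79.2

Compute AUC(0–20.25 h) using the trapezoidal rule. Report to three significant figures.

Trapezoidal AUC_0→20.25:
  [0→1]: (0.0+129.4)/2 × 1 = 64.7
  [1→5]: (129.4+233.6)/2 × 4 = 726.0
  [5→8]: (233.6+200.9)/2 × 3 = 651.75
  [8→10]: (200.9+174.7)/2 × 2 = 375.6
  [10→10.25]: (174.7+171.5)/2 × 0.25 = 43.275
  [10.25→14.25]: (171.5+126.4)/2 × 4 = 595.8
  [14.25→20.25]: (126.4+79.2)/2 × 6 = 616.8
  Sum = 3073.925 ng/mL·h

AUC = 3070 ng/mL·h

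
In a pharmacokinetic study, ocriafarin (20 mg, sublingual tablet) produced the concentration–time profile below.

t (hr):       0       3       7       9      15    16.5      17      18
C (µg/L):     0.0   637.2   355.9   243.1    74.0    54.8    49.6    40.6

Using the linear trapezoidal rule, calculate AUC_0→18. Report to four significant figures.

AUC = 4660 µg/L·hr

Trapezoidal AUC_0→18:
  [0→3]: (0.0+637.2)/2 × 3 = 955.8
  [3→7]: (637.2+355.9)/2 × 4 = 1986.2
  [7→9]: (355.9+243.1)/2 × 2 = 599.0
  [9→15]: (243.1+74.0)/2 × 6 = 951.3
  [15→16.5]: (74.0+54.8)/2 × 1.5 = 96.6
  [16.5→17]: (54.8+49.6)/2 × 0.5 = 26.1
  [17→18]: (49.6+40.6)/2 × 1 = 45.1
  Sum = 4660.1 µg/L·hr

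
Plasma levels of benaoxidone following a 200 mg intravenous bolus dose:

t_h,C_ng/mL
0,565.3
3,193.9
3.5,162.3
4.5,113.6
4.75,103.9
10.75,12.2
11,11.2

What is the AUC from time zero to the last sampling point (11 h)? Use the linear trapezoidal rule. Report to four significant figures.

Trapezoidal AUC_0→11:
  [0→3]: (565.3+193.9)/2 × 3 = 1138.8
  [3→3.5]: (193.9+162.3)/2 × 0.5 = 89.05
  [3.5→4.5]: (162.3+113.6)/2 × 1 = 137.95
  [4.5→4.75]: (113.6+103.9)/2 × 0.25 = 27.1875
  [4.75→10.75]: (103.9+12.2)/2 × 6 = 348.3
  [10.75→11]: (12.2+11.2)/2 × 0.25 = 2.925
  Sum = 1744.2125 ng/mL·h

AUC = 1744 ng/mL·h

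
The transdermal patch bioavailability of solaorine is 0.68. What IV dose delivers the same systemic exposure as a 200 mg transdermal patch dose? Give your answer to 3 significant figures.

Systemic exposure from an extravascular dose = F × D_ev, so the equivalent IV dose is F × D_ev.
D_iv = F × D_ev = 0.68 × 200 = 136 mg

D_iv = 136 mg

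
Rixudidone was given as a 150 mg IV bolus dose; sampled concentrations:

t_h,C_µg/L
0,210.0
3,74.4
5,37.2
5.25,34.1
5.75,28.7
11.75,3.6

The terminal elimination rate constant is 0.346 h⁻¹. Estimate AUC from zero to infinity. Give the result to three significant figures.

Trapezoidal AUC_0→11.75:
  [0→3]: (210.0+74.4)/2 × 3 = 426.6
  [3→5]: (74.4+37.2)/2 × 2 = 111.6
  [5→5.25]: (37.2+34.1)/2 × 0.25 = 8.9125
  [5.25→5.75]: (34.1+28.7)/2 × 0.5 = 15.7
  [5.75→11.75]: (28.7+3.6)/2 × 6 = 96.9
  Sum = 659.7125 µg/L·h
Extrapolated tail: C_last / k_e = 3.6 / 0.346 = 10.405
AUC_0→∞ = 659.7125 + 10.405 = 670.1175 µg/L·h

AUC = 670 µg/L·h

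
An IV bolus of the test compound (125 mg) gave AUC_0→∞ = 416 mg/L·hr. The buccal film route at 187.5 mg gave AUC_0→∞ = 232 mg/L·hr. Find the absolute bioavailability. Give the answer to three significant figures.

F = (AUC_ev / D_ev) / (AUC_iv / D_iv)
  = (232/187.5) / (416/125)
  = 1.23733 / 3.328 = 0.3718

F = 0.372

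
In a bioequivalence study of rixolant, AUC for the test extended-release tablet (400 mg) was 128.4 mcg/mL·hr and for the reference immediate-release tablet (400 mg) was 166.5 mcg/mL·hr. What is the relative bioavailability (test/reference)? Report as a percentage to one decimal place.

F_rel = 77.1%

F_rel = (AUC_test/D_test) / (AUC_ref/D_ref)
      = (128.4/400) / (166.5/400)
      = 0.321 / 0.41625 = 0.7712 = 77.12%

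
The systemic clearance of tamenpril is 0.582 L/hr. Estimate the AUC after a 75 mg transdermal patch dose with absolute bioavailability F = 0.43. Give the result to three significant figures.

AUC = 55.4 mg/L·hr

AUC_0→∞ = F × Dose / CL
        = 0.43 × 75 / 0.582 = 55.4124 mg/L·hr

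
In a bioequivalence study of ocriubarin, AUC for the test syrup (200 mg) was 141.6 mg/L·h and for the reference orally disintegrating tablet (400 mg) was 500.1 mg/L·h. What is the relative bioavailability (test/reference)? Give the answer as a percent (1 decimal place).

F_rel = 56.6%

F_rel = (AUC_test/D_test) / (AUC_ref/D_ref)
      = (141.6/200) / (500.1/400)
      = 0.708 / 1.25025 = 0.5663 = 56.63%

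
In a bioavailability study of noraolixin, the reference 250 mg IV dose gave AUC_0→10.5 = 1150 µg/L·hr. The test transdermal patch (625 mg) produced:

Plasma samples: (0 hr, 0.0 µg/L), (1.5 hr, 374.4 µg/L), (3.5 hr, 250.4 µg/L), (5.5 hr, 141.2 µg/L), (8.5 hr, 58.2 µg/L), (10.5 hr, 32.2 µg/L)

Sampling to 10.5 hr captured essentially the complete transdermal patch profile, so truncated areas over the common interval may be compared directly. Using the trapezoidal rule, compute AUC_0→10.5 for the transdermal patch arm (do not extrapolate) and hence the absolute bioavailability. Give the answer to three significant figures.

Trapezoidal AUC_0→10.5 (transdermal patch):
  [0→1.5]: (0.0+374.4)/2 × 1.5 = 280.8
  [1.5→3.5]: (374.4+250.4)/2 × 2 = 624.8
  [3.5→5.5]: (250.4+141.2)/2 × 2 = 391.6
  [5.5→8.5]: (141.2+58.2)/2 × 3 = 299.1
  [8.5→10.5]: (58.2+32.2)/2 × 2 = 90.4
  Sum = 1686.7 µg/L·hr
F = (AUC_ev/D_ev)/(AUC_iv/D_iv) = (1686.7/625)/(1150/250) = 2.69872/4.6 = 0.5867

F = 0.587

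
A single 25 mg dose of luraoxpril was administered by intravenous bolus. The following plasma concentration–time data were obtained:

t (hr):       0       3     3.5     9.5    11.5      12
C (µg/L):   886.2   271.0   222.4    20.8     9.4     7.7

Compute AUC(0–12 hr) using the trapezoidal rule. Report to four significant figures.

Trapezoidal AUC_0→12:
  [0→3]: (886.2+271.0)/2 × 3 = 1735.8
  [3→3.5]: (271.0+222.4)/2 × 0.5 = 123.35
  [3.5→9.5]: (222.4+20.8)/2 × 6 = 729.6
  [9.5→11.5]: (20.8+9.4)/2 × 2 = 30.2
  [11.5→12]: (9.4+7.7)/2 × 0.5 = 4.275
  Sum = 2623.225 µg/L·hr

AUC = 2623 µg/L·hr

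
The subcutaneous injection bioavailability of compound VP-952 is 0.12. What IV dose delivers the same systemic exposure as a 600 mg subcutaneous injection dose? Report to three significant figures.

Systemic exposure from an extravascular dose = F × D_ev, so the equivalent IV dose is F × D_ev.
D_iv = F × D_ev = 0.12 × 600 = 72 mg

D_iv = 72.0 mg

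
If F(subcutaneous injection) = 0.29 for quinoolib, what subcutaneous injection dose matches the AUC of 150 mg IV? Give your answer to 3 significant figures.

For equal systemic exposure: F × D_ev = D_iv
D_ev = D_iv / F = 150 / 0.29 = 517.241 mg

D_subcutaneous = 517 mg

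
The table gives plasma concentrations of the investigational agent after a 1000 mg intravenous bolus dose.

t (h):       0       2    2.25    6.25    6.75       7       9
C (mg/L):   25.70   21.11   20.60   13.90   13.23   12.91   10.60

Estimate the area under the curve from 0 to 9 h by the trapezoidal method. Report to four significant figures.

Trapezoidal AUC_0→9:
  [0→2]: (25.70+21.11)/2 × 2 = 46.81
  [2→2.25]: (21.11+20.60)/2 × 0.25 = 5.21375
  [2.25→6.25]: (20.60+13.90)/2 × 4 = 69.0
  [6.25→6.75]: (13.90+13.23)/2 × 0.5 = 6.7825
  [6.75→7]: (13.23+12.91)/2 × 0.25 = 3.2675
  [7→9]: (12.91+10.60)/2 × 2 = 23.51
  Sum = 154.58375 mg/L·h

AUC = 154.6 mg/L·h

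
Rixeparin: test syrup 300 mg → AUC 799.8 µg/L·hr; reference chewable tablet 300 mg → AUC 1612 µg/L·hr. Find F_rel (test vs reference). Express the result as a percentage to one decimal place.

F_rel = (AUC_test/D_test) / (AUC_ref/D_ref)
      = (799.8/300) / (1612/300)
      = 2.666 / 5.37333 = 0.4962 = 49.62%

F_rel = 49.6%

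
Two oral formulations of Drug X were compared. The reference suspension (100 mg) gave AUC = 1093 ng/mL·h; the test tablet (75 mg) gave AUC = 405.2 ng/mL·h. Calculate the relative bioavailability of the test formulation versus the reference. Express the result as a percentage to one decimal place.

F_rel = 49.4%

F_rel = (AUC_test/D_test) / (AUC_ref/D_ref)
      = (405.2/75) / (1093/100)
      = 5.40267 / 10.93 = 0.4943 = 49.43%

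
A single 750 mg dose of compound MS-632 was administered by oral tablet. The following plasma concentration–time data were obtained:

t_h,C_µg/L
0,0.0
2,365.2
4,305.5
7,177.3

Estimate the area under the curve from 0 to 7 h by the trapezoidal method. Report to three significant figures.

AUC = 1760 µg/L·h

Trapezoidal AUC_0→7:
  [0→2]: (0.0+365.2)/2 × 2 = 365.2
  [2→4]: (365.2+305.5)/2 × 2 = 670.7
  [4→7]: (305.5+177.3)/2 × 3 = 724.2
  Sum = 1760.1 µg/L·h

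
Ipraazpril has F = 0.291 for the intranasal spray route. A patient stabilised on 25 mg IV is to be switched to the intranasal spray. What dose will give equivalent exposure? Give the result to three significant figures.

D_intranasal = 85.9 mg

For equal systemic exposure: F × D_ev = D_iv
D_ev = D_iv / F = 25 / 0.291 = 85.9107 mg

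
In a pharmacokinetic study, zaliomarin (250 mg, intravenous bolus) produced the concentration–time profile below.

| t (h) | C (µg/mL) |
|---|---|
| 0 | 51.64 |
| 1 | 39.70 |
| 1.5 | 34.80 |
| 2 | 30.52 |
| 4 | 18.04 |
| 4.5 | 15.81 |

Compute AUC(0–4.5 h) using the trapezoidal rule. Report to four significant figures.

AUC = 137.6 µg/mL·h

Trapezoidal AUC_0→4.5:
  [0→1]: (51.64+39.70)/2 × 1 = 45.67
  [1→1.5]: (39.70+34.80)/2 × 0.5 = 18.625
  [1.5→2]: (34.80+30.52)/2 × 0.5 = 16.33
  [2→4]: (30.52+18.04)/2 × 2 = 48.56
  [4→4.5]: (18.04+15.81)/2 × 0.5 = 8.4625
  Sum = 137.6475 µg/mL·h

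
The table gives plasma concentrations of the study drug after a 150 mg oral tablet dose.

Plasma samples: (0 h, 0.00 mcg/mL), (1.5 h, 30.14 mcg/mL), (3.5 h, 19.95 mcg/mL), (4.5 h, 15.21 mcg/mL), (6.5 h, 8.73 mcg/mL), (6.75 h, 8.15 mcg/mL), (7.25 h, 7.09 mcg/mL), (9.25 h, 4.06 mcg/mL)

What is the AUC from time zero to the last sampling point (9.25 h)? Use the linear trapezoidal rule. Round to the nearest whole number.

AUC = 131 mcg/mL·h

Trapezoidal AUC_0→9.25:
  [0→1.5]: (0.00+30.14)/2 × 1.5 = 22.605
  [1.5→3.5]: (30.14+19.95)/2 × 2 = 50.09
  [3.5→4.5]: (19.95+15.21)/2 × 1 = 17.58
  [4.5→6.5]: (15.21+8.73)/2 × 2 = 23.94
  [6.5→6.75]: (8.73+8.15)/2 × 0.25 = 2.11
  [6.75→7.25]: (8.15+7.09)/2 × 0.5 = 3.81
  [7.25→9.25]: (7.09+4.06)/2 × 2 = 11.15
  Sum = 131.285 mcg/mL·h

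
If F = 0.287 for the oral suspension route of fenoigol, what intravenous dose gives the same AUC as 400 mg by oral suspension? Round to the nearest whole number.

Systemic exposure from an extravascular dose = F × D_ev, so the equivalent IV dose is F × D_ev.
D_iv = F × D_ev = 0.287 × 400 = 114.8 mg

D_iv = 115 mg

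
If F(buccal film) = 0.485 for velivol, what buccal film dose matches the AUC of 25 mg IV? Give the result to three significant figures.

D_buccal = 51.5 mg

For equal systemic exposure: F × D_ev = D_iv
D_ev = D_iv / F = 25 / 0.485 = 51.5464 mg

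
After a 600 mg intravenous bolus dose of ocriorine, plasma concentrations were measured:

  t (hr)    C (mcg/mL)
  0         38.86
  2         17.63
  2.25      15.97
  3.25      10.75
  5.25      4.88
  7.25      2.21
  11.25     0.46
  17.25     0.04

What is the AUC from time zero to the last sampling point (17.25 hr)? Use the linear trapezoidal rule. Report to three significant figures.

Trapezoidal AUC_0→17.25:
  [0→2]: (38.86+17.63)/2 × 2 = 56.49
  [2→2.25]: (17.63+15.97)/2 × 0.25 = 4.2
  [2.25→3.25]: (15.97+10.75)/2 × 1 = 13.36
  [3.25→5.25]: (10.75+4.88)/2 × 2 = 15.63
  [5.25→7.25]: (4.88+2.21)/2 × 2 = 7.09
  [7.25→11.25]: (2.21+0.46)/2 × 4 = 5.34
  [11.25→17.25]: (0.46+0.04)/2 × 6 = 1.5
  Sum = 103.61 mcg/mL·hr

AUC = 104 mcg/mL·hr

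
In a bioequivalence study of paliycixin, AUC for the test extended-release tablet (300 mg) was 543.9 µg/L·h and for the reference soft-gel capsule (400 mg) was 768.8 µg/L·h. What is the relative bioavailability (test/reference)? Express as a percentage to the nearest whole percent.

F_rel = (AUC_test/D_test) / (AUC_ref/D_ref)
      = (543.9/300) / (768.8/400)
      = 1.813 / 1.922 = 0.9433 = 94.33%

F_rel = 94%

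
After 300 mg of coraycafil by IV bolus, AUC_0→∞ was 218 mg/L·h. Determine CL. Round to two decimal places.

CL = Dose_iv / AUC_0→∞
   = 300 / 218 = 1.37615 L/h

CL = 1.38 L/h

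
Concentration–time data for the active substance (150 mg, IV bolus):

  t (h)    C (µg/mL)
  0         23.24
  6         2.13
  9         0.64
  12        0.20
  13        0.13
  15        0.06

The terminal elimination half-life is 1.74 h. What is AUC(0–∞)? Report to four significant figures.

Trapezoidal AUC_0→15:
  [0→6]: (23.24+2.13)/2 × 6 = 76.11
  [6→9]: (2.13+0.64)/2 × 3 = 4.155
  [9→12]: (0.64+0.20)/2 × 3 = 1.26
  [12→13]: (0.20+0.13)/2 × 1 = 0.165
  [13→15]: (0.13+0.06)/2 × 2 = 0.19
  Sum = 81.88 µg/mL·h
k_e = ln2 / t½ = 0.693147 / 1.74 = 0.3984 h^-1
Extrapolated tail: C_last / k_e = 0.06 / 0.3984 = 0.151
AUC_0→∞ = 81.88 + 0.151 = 82.031 µg/mL·h

AUC = 82.03 µg/mL·h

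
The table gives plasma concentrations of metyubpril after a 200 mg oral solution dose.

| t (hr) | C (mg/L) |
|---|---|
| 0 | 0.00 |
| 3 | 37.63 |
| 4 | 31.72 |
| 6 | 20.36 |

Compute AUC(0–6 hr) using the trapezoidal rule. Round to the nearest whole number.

Trapezoidal AUC_0→6:
  [0→3]: (0.00+37.63)/2 × 3 = 56.445
  [3→4]: (37.63+31.72)/2 × 1 = 34.675
  [4→6]: (31.72+20.36)/2 × 2 = 52.08
  Sum = 143.2 mg/L·hr

AUC = 143 mg/L·hr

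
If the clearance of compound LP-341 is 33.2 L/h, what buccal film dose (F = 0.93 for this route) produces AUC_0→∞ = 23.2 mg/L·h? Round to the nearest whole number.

Dose = CL × AUC_0→∞ / F
     = 33.2 × 23.2 / 0.93 = 828.215 mg

Dose = 828 mg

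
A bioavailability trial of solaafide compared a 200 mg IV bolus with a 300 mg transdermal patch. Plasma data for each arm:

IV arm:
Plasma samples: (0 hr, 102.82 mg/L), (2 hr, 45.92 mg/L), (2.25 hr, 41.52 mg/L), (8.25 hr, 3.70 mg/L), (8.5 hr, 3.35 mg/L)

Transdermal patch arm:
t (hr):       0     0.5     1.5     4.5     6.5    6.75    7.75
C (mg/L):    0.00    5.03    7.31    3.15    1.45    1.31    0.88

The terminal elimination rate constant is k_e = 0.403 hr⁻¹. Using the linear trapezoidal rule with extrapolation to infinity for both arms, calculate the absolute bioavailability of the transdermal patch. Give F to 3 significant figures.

Trapezoidal AUC_0→8.5 (IV):
  [0→2]: (102.82+45.92)/2 × 2 = 148.74
  [2→2.25]: (45.92+41.52)/2 × 0.25 = 10.93
  [2.25→8.25]: (41.52+3.70)/2 × 6 = 135.66
  [8.25→8.5]: (3.70+3.35)/2 × 0.25 = 0.88125
  Sum = 296.21125 mg/L·hr
IV tail: 3.35/0.403 = 8.313; AUC_iv,0→∞ = 296.21125 + 8.313 = 304.52425 mg/L·hr
Trapezoidal AUC_0→7.75 (transdermal patch):
  [0→0.5]: (0.00+5.03)/2 × 0.5 = 1.2575
  [0.5→1.5]: (5.03+7.31)/2 × 1 = 6.17
  [1.5→4.5]: (7.31+3.15)/2 × 3 = 15.69
  [4.5→6.5]: (3.15+1.45)/2 × 2 = 4.6
  [6.5→6.75]: (1.45+1.31)/2 × 0.25 = 0.345
  [6.75→7.75]: (1.31+0.88)/2 × 1 = 1.095
  Sum = 29.1575 mg/L·hr
transdermal patch tail: 0.88/0.403 = 2.184; AUC_ev,0→∞ = 29.1575 + 2.184 = 31.3415 mg/L·hr
F = (AUC_ev/D_ev)/(AUC_iv/D_iv) = (31.3415/300)/(304.52425/200) = 0.104472/1.52262 = 0.0686

F = 0.0686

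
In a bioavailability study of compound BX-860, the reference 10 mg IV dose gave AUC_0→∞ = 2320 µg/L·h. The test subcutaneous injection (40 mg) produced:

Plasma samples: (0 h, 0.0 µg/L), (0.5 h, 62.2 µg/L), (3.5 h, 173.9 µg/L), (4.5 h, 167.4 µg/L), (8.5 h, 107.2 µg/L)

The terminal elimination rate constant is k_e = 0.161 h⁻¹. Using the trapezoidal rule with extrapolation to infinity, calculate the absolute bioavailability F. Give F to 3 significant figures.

F = 0.189

Trapezoidal AUC_0→8.5 (subcutaneous injection):
  [0→0.5]: (0.0+62.2)/2 × 0.5 = 15.55
  [0.5→3.5]: (62.2+173.9)/2 × 3 = 354.15
  [3.5→4.5]: (173.9+167.4)/2 × 1 = 170.65
  [4.5→8.5]: (167.4+107.2)/2 × 4 = 549.2
  Sum = 1089.55 µg/L·h
Tail: C_last/k_e = 107.2/0.161 = 665.839
AUC_0→∞ (subcutaneous injection) = 1089.55 + 665.839 = 1755.389 µg/L·h
F = (AUC_ev/D_ev)/(AUC_iv/D_iv) = (1755.389/40)/(2320/10) = 43.884725/232 = 0.1892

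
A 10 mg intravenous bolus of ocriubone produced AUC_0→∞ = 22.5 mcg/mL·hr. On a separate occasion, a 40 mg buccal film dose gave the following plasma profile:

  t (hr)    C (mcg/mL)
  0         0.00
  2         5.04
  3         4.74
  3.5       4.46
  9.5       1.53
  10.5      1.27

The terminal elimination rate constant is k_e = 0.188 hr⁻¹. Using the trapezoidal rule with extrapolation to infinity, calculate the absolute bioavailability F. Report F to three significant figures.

Trapezoidal AUC_0→10.5 (buccal film):
  [0→2]: (0.00+5.04)/2 × 2 = 5.04
  [2→3]: (5.04+4.74)/2 × 1 = 4.89
  [3→3.5]: (4.74+4.46)/2 × 0.5 = 2.3
  [3.5→9.5]: (4.46+1.53)/2 × 6 = 17.97
  [9.5→10.5]: (1.53+1.27)/2 × 1 = 1.4
  Sum = 31.6 mcg/mL·hr
Tail: C_last/k_e = 1.27/0.188 = 6.755
AUC_0→∞ (buccal film) = 31.6 + 6.755 = 38.355 mcg/mL·hr
F = (AUC_ev/D_ev)/(AUC_iv/D_iv) = (38.355/40)/(22.5/10) = 0.958875/2.25 = 0.4262

F = 0.426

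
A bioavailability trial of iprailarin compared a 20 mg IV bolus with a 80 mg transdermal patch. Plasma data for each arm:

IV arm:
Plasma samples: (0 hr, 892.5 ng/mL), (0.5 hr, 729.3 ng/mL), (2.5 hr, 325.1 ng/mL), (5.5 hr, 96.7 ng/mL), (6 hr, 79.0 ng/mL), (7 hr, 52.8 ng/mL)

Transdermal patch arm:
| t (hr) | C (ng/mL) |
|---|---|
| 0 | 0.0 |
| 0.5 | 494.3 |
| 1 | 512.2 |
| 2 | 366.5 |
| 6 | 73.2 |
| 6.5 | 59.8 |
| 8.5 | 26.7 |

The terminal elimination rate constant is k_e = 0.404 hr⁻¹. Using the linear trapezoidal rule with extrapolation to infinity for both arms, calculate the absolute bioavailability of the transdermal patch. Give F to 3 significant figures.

Trapezoidal AUC_0→7 (IV):
  [0→0.5]: (892.5+729.3)/2 × 0.5 = 405.45
  [0.5→2.5]: (729.3+325.1)/2 × 2 = 1054.4
  [2.5→5.5]: (325.1+96.7)/2 × 3 = 632.7
  [5.5→6]: (96.7+79.0)/2 × 0.5 = 43.925
  [6→7]: (79.0+52.8)/2 × 1 = 65.9
  Sum = 2202.375 ng/mL·hr
IV tail: 52.8/0.404 = 130.693; AUC_iv,0→∞ = 2202.375 + 130.693 = 2333.068 ng/mL·hr
Trapezoidal AUC_0→8.5 (transdermal patch):
  [0→0.5]: (0.0+494.3)/2 × 0.5 = 123.575
  [0.5→1]: (494.3+512.2)/2 × 0.5 = 251.625
  [1→2]: (512.2+366.5)/2 × 1 = 439.35
  [2→6]: (366.5+73.2)/2 × 4 = 879.4
  [6→6.5]: (73.2+59.8)/2 × 0.5 = 33.25
  [6.5→8.5]: (59.8+26.7)/2 × 2 = 86.5
  Sum = 1813.7 ng/mL·hr
transdermal patch tail: 26.7/0.404 = 66.089; AUC_ev,0→∞ = 1813.7 + 66.089 = 1879.789 ng/mL·hr
F = (AUC_ev/D_ev)/(AUC_iv/D_iv) = (1879.789/80)/(2333.068/20) = 23.4974/116.6534 = 0.2014

F = 0.201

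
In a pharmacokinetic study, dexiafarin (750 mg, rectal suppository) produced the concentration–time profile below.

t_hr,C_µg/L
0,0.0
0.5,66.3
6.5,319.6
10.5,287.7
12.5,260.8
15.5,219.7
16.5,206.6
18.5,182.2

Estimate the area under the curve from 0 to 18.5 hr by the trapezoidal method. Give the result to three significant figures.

AUC = 4260 µg/L·hr

Trapezoidal AUC_0→18.5:
  [0→0.5]: (0.0+66.3)/2 × 0.5 = 16.575
  [0.5→6.5]: (66.3+319.6)/2 × 6 = 1157.7
  [6.5→10.5]: (319.6+287.7)/2 × 4 = 1214.6
  [10.5→12.5]: (287.7+260.8)/2 × 2 = 548.5
  [12.5→15.5]: (260.8+219.7)/2 × 3 = 720.75
  [15.5→16.5]: (219.7+206.6)/2 × 1 = 213.15
  [16.5→18.5]: (206.6+182.2)/2 × 2 = 388.8
  Sum = 4260.075 µg/L·hr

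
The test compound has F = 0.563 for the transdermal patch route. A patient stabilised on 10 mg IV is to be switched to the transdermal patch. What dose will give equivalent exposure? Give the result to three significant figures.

D_transdermal = 17.8 mg

For equal systemic exposure: F × D_ev = D_iv
D_ev = D_iv / F = 10 / 0.563 = 17.762 mg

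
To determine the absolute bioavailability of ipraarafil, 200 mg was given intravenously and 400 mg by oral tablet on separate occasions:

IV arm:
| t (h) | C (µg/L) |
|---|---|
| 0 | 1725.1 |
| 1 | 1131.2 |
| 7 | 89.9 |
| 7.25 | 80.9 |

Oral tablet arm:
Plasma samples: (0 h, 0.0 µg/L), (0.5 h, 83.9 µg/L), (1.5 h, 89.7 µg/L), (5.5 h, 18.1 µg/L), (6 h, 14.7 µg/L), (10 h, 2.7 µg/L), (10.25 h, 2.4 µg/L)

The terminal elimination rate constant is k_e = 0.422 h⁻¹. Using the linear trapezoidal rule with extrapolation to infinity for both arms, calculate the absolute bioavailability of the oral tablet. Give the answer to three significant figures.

Trapezoidal AUC_0→7.25 (IV):
  [0→1]: (1725.1+1131.2)/2 × 1 = 1428.15
  [1→7]: (1131.2+89.9)/2 × 6 = 3663.3
  [7→7.25]: (89.9+80.9)/2 × 0.25 = 21.35
  Sum = 5112.8 µg/L·h
IV tail: 80.9/0.422 = 191.706; AUC_iv,0→∞ = 5112.8 + 191.706 = 5304.506 µg/L·h
Trapezoidal AUC_0→10.25 (oral tablet):
  [0→0.5]: (0.0+83.9)/2 × 0.5 = 20.975
  [0.5→1.5]: (83.9+89.7)/2 × 1 = 86.8
  [1.5→5.5]: (89.7+18.1)/2 × 4 = 215.6
  [5.5→6]: (18.1+14.7)/2 × 0.5 = 8.2
  [6→10]: (14.7+2.7)/2 × 4 = 34.8
  [10→10.25]: (2.7+2.4)/2 × 0.25 = 0.6375
  Sum = 367.0125 µg/L·h
oral tablet tail: 2.4/0.422 = 5.687; AUC_ev,0→∞ = 367.0125 + 5.687 = 372.6995 µg/L·h
F = (AUC_ev/D_ev)/(AUC_iv/D_iv) = (372.6995/400)/(5304.506/200) = 0.93174875/26.52253 = 0.0351

F = 0.0351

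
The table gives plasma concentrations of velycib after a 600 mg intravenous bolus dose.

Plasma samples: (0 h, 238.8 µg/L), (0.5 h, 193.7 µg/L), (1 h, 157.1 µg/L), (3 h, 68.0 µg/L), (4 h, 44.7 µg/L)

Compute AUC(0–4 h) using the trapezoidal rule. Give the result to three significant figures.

Trapezoidal AUC_0→4:
  [0→0.5]: (238.8+193.7)/2 × 0.5 = 108.125
  [0.5→1]: (193.7+157.1)/2 × 0.5 = 87.7
  [1→3]: (157.1+68.0)/2 × 2 = 225.1
  [3→4]: (68.0+44.7)/2 × 1 = 56.35
  Sum = 477.275 µg/L·h

AUC = 477 µg/L·h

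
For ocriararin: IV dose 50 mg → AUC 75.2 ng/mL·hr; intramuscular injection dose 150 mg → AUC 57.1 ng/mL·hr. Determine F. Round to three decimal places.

F = (AUC_ev / D_ev) / (AUC_iv / D_iv)
  = (57.1/150) / (75.2/50)
  = 0.380667 / 1.504 = 0.2531

F = 0.253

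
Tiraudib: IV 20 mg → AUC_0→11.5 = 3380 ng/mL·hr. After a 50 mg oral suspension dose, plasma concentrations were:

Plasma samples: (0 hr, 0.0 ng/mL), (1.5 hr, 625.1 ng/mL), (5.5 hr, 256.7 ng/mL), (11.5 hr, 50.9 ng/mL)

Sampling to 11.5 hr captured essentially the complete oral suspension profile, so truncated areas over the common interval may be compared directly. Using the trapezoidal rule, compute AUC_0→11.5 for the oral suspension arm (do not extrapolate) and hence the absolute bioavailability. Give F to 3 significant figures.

Trapezoidal AUC_0→11.5 (oral suspension):
  [0→1.5]: (0.0+625.1)/2 × 1.5 = 468.825
  [1.5→5.5]: (625.1+256.7)/2 × 4 = 1763.6
  [5.5→11.5]: (256.7+50.9)/2 × 6 = 922.8
  Sum = 3155.225 ng/mL·hr
F = (AUC_ev/D_ev)/(AUC_iv/D_iv) = (3155.225/50)/(3380/20) = 63.1045/169 = 0.3734

F = 0.373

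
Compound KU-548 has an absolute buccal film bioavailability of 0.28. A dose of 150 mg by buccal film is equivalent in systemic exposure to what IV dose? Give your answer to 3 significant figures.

Systemic exposure from an extravascular dose = F × D_ev, so the equivalent IV dose is F × D_ev.
D_iv = F × D_ev = 0.28 × 150 = 42 mg

D_iv = 42.0 mg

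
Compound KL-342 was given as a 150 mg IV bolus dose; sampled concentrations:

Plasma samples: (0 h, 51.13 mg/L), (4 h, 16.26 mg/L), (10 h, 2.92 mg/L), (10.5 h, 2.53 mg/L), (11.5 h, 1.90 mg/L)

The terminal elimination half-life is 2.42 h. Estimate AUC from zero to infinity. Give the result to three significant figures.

AUC = 203 mg/L·h

Trapezoidal AUC_0→11.5:
  [0→4]: (51.13+16.26)/2 × 4 = 134.78
  [4→10]: (16.26+2.92)/2 × 6 = 57.54
  [10→10.5]: (2.92+2.53)/2 × 0.5 = 1.3625
  [10.5→11.5]: (2.53+1.90)/2 × 1 = 2.215
  Sum = 195.8975 mg/L·h
k_e = ln2 / t½ = 0.693147 / 2.42 = 0.2864 h^-1
Extrapolated tail: C_last / k_e = 1.90 / 0.2864 = 6.634
AUC_0→∞ = 195.8975 + 6.634 = 202.5315 mg/L·h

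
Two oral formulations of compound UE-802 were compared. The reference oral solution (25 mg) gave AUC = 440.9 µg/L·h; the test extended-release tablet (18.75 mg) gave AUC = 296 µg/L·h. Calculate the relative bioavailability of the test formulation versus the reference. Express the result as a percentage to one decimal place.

F_rel = (AUC_test/D_test) / (AUC_ref/D_ref)
      = (296/18.75) / (440.9/25)
      = 15.7867 / 17.636 = 0.8951 = 89.51%

F_rel = 89.5%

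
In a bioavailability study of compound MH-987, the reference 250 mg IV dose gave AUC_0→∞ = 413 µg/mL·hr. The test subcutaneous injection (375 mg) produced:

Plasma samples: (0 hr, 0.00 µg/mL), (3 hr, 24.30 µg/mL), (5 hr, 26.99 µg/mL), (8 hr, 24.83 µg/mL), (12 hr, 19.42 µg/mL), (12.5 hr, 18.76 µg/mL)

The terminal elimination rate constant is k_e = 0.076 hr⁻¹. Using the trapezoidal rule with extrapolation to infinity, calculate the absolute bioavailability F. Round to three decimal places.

F = 0.824

Trapezoidal AUC_0→12.5 (subcutaneous injection):
  [0→3]: (0.00+24.30)/2 × 3 = 36.45
  [3→5]: (24.30+26.99)/2 × 2 = 51.29
  [5→8]: (26.99+24.83)/2 × 3 = 77.73
  [8→12]: (24.83+19.42)/2 × 4 = 88.5
  [12→12.5]: (19.42+18.76)/2 × 0.5 = 9.545
  Sum = 263.515 µg/mL·hr
Tail: C_last/k_e = 18.76/0.076 = 246.842
AUC_0→∞ (subcutaneous injection) = 263.515 + 246.842 = 510.357 µg/mL·hr
F = (AUC_ev/D_ev)/(AUC_iv/D_iv) = (510.357/375)/(413/250) = 1.360952/1.652 = 0.8238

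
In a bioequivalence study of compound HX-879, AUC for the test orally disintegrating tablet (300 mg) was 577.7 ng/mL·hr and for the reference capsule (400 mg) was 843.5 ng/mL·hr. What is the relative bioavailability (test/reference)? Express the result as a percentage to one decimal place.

F_rel = 91.3%

F_rel = (AUC_test/D_test) / (AUC_ref/D_ref)
      = (577.7/300) / (843.5/400)
      = 1.92567 / 2.10875 = 0.9132 = 91.32%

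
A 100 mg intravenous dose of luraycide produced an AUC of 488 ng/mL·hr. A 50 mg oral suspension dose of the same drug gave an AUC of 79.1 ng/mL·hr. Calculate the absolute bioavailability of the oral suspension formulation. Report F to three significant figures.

F = (AUC_ev / D_ev) / (AUC_iv / D_iv)
  = (79.1/50) / (488/100)
  = 1.582 / 4.88 = 0.3242

F = 0.324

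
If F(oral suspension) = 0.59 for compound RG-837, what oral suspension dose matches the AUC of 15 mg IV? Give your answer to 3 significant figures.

For equal systemic exposure: F × D_ev = D_iv
D_ev = D_iv / F = 15 / 0.59 = 25.4237 mg

D_oral = 25.4 mg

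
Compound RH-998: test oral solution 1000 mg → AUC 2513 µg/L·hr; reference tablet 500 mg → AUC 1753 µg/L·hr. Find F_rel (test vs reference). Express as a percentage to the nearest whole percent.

F_rel = 72%

F_rel = (AUC_test/D_test) / (AUC_ref/D_ref)
      = (2513/1000) / (1753/500)
      = 2.513 / 3.506 = 0.7168 = 71.68%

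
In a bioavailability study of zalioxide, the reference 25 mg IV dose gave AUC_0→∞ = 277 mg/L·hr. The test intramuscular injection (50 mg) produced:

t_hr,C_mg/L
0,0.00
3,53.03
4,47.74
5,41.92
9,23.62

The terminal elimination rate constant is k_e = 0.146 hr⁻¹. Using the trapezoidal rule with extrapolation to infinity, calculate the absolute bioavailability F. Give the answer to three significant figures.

Trapezoidal AUC_0→9 (intramuscular injection):
  [0→3]: (0.00+53.03)/2 × 3 = 79.545
  [3→4]: (53.03+47.74)/2 × 1 = 50.385
  [4→5]: (47.74+41.92)/2 × 1 = 44.83
  [5→9]: (41.92+23.62)/2 × 4 = 131.08
  Sum = 305.84 mg/L·hr
Tail: C_last/k_e = 23.62/0.146 = 161.781
AUC_0→∞ (intramuscular injection) = 305.84 + 161.781 = 467.621 mg/L·hr
F = (AUC_ev/D_ev)/(AUC_iv/D_iv) = (467.621/50)/(277/25) = 9.35242/11.08 = 0.8441

F = 0.844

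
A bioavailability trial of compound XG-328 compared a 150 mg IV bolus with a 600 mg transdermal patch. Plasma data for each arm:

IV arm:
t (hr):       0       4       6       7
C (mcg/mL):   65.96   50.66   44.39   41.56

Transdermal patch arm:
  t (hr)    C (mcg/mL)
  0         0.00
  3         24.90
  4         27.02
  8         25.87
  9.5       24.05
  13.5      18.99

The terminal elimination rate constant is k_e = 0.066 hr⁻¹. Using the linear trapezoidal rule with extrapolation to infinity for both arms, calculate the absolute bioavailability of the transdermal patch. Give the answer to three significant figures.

F = 0.145

Trapezoidal AUC_0→7 (IV):
  [0→4]: (65.96+50.66)/2 × 4 = 233.24
  [4→6]: (50.66+44.39)/2 × 2 = 95.05
  [6→7]: (44.39+41.56)/2 × 1 = 42.975
  Sum = 371.265 mcg/mL·hr
IV tail: 41.56/0.066 = 629.697; AUC_iv,0→∞ = 371.265 + 629.697 = 1000.962 mcg/mL·hr
Trapezoidal AUC_0→13.5 (transdermal patch):
  [0→3]: (0.00+24.90)/2 × 3 = 37.35
  [3→4]: (24.90+27.02)/2 × 1 = 25.96
  [4→8]: (27.02+25.87)/2 × 4 = 105.78
  [8→9.5]: (25.87+24.05)/2 × 1.5 = 37.44
  [9.5→13.5]: (24.05+18.99)/2 × 4 = 86.08
  Sum = 292.61 mcg/mL·hr
transdermal patch tail: 18.99/0.066 = 287.727; AUC_ev,0→∞ = 292.61 + 287.727 = 580.337 mcg/mL·hr
F = (AUC_ev/D_ev)/(AUC_iv/D_iv) = (580.337/600)/(1000.962/150) = 0.967228/6.67308 = 0.1449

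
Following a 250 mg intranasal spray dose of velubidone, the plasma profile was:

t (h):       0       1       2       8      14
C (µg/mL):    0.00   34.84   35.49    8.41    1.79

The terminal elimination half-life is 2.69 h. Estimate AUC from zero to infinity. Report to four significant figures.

Trapezoidal AUC_0→14:
  [0→1]: (0.00+34.84)/2 × 1 = 17.42
  [1→2]: (34.84+35.49)/2 × 1 = 35.165
  [2→8]: (35.49+8.41)/2 × 6 = 131.7
  [8→14]: (8.41+1.79)/2 × 6 = 30.6
  Sum = 214.885 µg/mL·h
k_e = ln2 / t½ = 0.693147 / 2.69 = 0.2577 h^-1
Extrapolated tail: C_last / k_e = 1.79 / 0.2577 = 6.946
AUC_0→∞ = 214.885 + 6.946 = 221.831 µg/mL·h

AUC = 221.8 µg/mL·h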